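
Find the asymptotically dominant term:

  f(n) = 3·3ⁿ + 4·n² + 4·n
3·3ⁿ

Looking at each term:
  - 3·3ⁿ is O(3ⁿ)
  - 4·n² is O(n²)
  - 4·n is O(n)

The term 3·3ⁿ (O(3ⁿ)) grows fastest and dominates all others.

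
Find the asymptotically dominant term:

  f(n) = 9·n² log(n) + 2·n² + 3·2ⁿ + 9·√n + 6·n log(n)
3·2ⁿ

Looking at each term:
  - 9·n² log(n) is O(n² log n)
  - 2·n² is O(n²)
  - 3·2ⁿ is O(2ⁿ)
  - 9·√n is O(√n)
  - 6·n log(n) is O(n log n)

The term 3·2ⁿ (O(2ⁿ)) grows fastest and dominates all others.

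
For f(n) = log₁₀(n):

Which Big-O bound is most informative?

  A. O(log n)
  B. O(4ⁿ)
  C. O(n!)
A

f(n) = log₁₀(n) is O(log n).
All listed options are valid Big-O bounds (upper bounds),
but O(log n) is the tightest (smallest valid bound).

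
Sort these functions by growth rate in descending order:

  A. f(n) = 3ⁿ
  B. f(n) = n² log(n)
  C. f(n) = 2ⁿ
A > C > B

Comparing growth rates:
A = 3ⁿ is O(3ⁿ)
C = 2ⁿ is O(2ⁿ)
B = n² log(n) is O(n² log n)

Therefore, the order from fastest to slowest is: A > C > B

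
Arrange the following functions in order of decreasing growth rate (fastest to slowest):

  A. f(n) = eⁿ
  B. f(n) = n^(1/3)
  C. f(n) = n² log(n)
A > C > B

Comparing growth rates:
A = eⁿ is O(eⁿ)
C = n² log(n) is O(n² log n)
B = n^(1/3) is O(n^(1/3))

Therefore, the order from fastest to slowest is: A > C > B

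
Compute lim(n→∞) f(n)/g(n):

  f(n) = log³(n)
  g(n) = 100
∞

Since log³(n) (O(log³ n)) grows faster than 100 (O(1)),
the ratio f(n)/g(n) → ∞ as n → ∞.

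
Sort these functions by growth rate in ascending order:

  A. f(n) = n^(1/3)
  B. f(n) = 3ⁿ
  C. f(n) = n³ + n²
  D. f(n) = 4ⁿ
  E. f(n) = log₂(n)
E < A < C < B < D

Comparing growth rates:
E = log₂(n) is O(log n)
A = n^(1/3) is O(n^(1/3))
C = n³ + n² is O(n³)
B = 3ⁿ is O(3ⁿ)
D = 4ⁿ is O(4ⁿ)

Therefore, the order from slowest to fastest is: E < A < C < B < D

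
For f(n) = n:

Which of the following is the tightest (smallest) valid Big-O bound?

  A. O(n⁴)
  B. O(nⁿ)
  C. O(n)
C

f(n) = n is O(n).
All listed options are valid Big-O bounds (upper bounds),
but O(n) is the tightest (smallest valid bound).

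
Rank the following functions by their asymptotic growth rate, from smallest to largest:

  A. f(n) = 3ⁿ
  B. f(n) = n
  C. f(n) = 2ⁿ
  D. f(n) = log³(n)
D < B < C < A

Comparing growth rates:
D = log³(n) is O(log³ n)
B = n is O(n)
C = 2ⁿ is O(2ⁿ)
A = 3ⁿ is O(3ⁿ)

Therefore, the order from slowest to fastest is: D < B < C < A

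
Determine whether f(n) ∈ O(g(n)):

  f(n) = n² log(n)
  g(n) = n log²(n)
False

f(n) = n² log(n) is O(n² log n), and g(n) = n log²(n) is O(n log² n).
Since O(n² log n) grows faster than O(n log² n), f(n) = O(g(n)) is false.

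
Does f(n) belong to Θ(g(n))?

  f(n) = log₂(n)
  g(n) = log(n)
True

f(n) = log₂(n) and g(n) = log(n) are both O(log n).
Since they have the same asymptotic growth rate, f(n) = Θ(g(n)) is true.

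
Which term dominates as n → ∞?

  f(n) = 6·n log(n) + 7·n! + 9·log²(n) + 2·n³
7·n!

Looking at each term:
  - 6·n log(n) is O(n log n)
  - 7·n! is O(n!)
  - 9·log²(n) is O(log² n)
  - 2·n³ is O(n³)

The term 7·n! (O(n!)) grows fastest and dominates all others.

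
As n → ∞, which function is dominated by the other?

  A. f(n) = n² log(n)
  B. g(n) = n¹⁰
A

f(n) = n² log(n) is O(n² log n), while g(n) = n¹⁰ is O(n¹⁰).
Since O(n² log n) grows slower than O(n¹⁰), f(n) is dominated.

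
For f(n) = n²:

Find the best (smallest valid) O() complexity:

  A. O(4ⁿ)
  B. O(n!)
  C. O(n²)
C

f(n) = n² is O(n²).
All listed options are valid Big-O bounds (upper bounds),
but O(n²) is the tightest (smallest valid bound).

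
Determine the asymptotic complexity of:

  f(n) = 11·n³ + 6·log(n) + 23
O(n³)

The dominant term in 11·n³ + 6·log(n) + 23 is 11·n³, which is Θ(n³).
Lower-order terms (6·log(n), 23) are asymptotically negligible.
Constants are absorbed, so the tightest bound is O(n³).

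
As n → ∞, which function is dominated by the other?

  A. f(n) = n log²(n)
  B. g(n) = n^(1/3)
B

f(n) = n log²(n) is O(n log² n), while g(n) = n^(1/3) is O(n^(1/3)).
Since O(n^(1/3)) grows slower than O(n log² n), g(n) is dominated.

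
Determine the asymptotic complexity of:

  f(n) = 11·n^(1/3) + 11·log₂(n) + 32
O(n^(1/3))

The dominant term in 11·n^(1/3) + 11·log₂(n) + 32 is 11·n^(1/3), which is Θ(n^(1/3)).
Lower-order terms (11·log₂(n), 32) are asymptotically negligible.
Constants are absorbed, so the tightest bound is O(n^(1/3)).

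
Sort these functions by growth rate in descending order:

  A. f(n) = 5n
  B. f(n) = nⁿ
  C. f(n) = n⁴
B > C > A

Comparing growth rates:
B = nⁿ is O(nⁿ)
C = n⁴ is O(n⁴)
A = 5n is O(n)

Therefore, the order from fastest to slowest is: B > C > A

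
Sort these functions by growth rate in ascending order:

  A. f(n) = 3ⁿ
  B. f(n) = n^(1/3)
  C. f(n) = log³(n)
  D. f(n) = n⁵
C < B < D < A

Comparing growth rates:
C = log³(n) is O(log³ n)
B = n^(1/3) is O(n^(1/3))
D = n⁵ is O(n⁵)
A = 3ⁿ is O(3ⁿ)

Therefore, the order from slowest to fastest is: C < B < D < A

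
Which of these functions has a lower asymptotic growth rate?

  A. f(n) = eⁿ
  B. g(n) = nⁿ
A

f(n) = eⁿ is O(eⁿ), while g(n) = nⁿ is O(nⁿ).
Since O(eⁿ) grows slower than O(nⁿ), f(n) is dominated.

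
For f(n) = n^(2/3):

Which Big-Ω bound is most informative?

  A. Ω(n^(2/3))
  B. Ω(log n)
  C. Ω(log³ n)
A

f(n) = n^(2/3) is Ω(n^(2/3)).
All listed options are valid Big-Ω bounds (lower bounds),
but Ω(n^(2/3)) is the tightest (largest valid bound).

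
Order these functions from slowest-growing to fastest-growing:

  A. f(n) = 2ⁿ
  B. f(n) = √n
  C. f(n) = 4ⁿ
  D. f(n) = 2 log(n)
D < B < A < C

Comparing growth rates:
D = 2 log(n) is O(log n)
B = √n is O(√n)
A = 2ⁿ is O(2ⁿ)
C = 4ⁿ is O(4ⁿ)

Therefore, the order from slowest to fastest is: D < B < A < C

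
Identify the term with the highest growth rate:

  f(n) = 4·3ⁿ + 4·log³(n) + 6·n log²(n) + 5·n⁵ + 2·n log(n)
4·3ⁿ

Looking at each term:
  - 4·3ⁿ is O(3ⁿ)
  - 4·log³(n) is O(log³ n)
  - 6·n log²(n) is O(n log² n)
  - 5·n⁵ is O(n⁵)
  - 2·n log(n) is O(n log n)

The term 4·3ⁿ (O(3ⁿ)) grows fastest and dominates all others.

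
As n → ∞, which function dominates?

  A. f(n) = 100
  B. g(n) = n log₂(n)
B

f(n) = 100 is O(1), while g(n) = n log₂(n) is O(n log n).
Since O(n log n) grows faster than O(1), g(n) dominates.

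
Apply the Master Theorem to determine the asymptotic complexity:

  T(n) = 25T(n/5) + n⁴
Θ(n⁴)

Master Theorem: a = 25, b = 5, f(n) = n⁴.
Compute the critical exponent d = log₅(25) = 2.
Compare f(n) = Θ(n⁴) against n^d:
  k = 4 > d = 2, so f(n) = Ω(n^(d+ε)) — Case 3.
  Regularity: a·(n/b)^4/n^4 = a/b^4 = 25/625 < 1 ✓.
  The top-level work dominates: T(n) = Θ(f(n)) = Θ(n⁴).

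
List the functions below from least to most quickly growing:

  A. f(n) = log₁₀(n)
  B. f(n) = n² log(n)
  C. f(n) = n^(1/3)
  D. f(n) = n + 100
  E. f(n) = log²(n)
A < E < C < D < B

Comparing growth rates:
A = log₁₀(n) is O(log n)
E = log²(n) is O(log² n)
C = n^(1/3) is O(n^(1/3))
D = n + 100 is O(n)
B = n² log(n) is O(n² log n)

Therefore, the order from slowest to fastest is: A < E < C < D < B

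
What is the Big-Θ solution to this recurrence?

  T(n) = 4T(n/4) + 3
Θ(n)

Master Theorem: a = 4, b = 4, f(n) = 3.
Compute the critical exponent d = log₄(4) = 1.
Compare f(n) = Θ(1) against n^d:
  k = 0 < d = 1, so f(n) = O(n^(d-ε)) — Case 1.
  The recursion cost dominates: T(n) = Θ(n^d) = Θ(n).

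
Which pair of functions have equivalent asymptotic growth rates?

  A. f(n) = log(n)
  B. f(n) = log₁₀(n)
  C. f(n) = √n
A and B

Examining each function:
  A. log(n) is O(log n)
  B. log₁₀(n) is O(log n)
  C. √n is O(√n)

Functions A and B both have the same complexity class.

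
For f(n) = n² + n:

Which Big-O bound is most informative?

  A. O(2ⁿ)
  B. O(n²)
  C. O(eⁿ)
B

f(n) = n² + n is O(n²).
All listed options are valid Big-O bounds (upper bounds),
but O(n²) is the tightest (smallest valid bound).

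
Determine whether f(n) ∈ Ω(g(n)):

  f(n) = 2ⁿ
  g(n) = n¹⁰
True

f(n) = 2ⁿ is O(2ⁿ), and g(n) = n¹⁰ is O(n¹⁰).
Since O(2ⁿ) grows at least as fast as O(n¹⁰), f(n) = Ω(g(n)) is true.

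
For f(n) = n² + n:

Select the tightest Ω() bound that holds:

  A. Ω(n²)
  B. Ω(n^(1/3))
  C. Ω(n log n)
A

f(n) = n² + n is Ω(n²).
All listed options are valid Big-Ω bounds (lower bounds),
but Ω(n²) is the tightest (largest valid bound).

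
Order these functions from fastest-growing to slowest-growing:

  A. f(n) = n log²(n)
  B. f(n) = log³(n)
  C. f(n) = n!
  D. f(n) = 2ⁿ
C > D > A > B

Comparing growth rates:
C = n! is O(n!)
D = 2ⁿ is O(2ⁿ)
A = n log²(n) is O(n log² n)
B = log³(n) is O(log³ n)

Therefore, the order from fastest to slowest is: C > D > A > B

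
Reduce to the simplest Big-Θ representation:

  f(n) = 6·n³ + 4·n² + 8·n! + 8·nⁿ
Θ(nⁿ)

Order the terms by growth rate: 4·n² ≺ 6·n³ ≺ 8·n! ≺ 8·nⁿ.
The fastest-growing term 8·nⁿ dominates as n → ∞; dropping its constant factor gives Θ(nⁿ).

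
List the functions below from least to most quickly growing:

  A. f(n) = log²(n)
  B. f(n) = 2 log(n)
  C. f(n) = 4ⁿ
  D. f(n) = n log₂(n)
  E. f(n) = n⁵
B < A < D < E < C

Comparing growth rates:
B = 2 log(n) is O(log n)
A = log²(n) is O(log² n)
D = n log₂(n) is O(n log n)
E = n⁵ is O(n⁵)
C = 4ⁿ is O(4ⁿ)

Therefore, the order from slowest to fastest is: B < A < D < E < C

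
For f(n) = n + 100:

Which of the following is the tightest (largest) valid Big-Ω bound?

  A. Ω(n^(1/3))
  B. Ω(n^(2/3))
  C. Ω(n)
C

f(n) = n + 100 is Ω(n).
All listed options are valid Big-Ω bounds (lower bounds),
but Ω(n) is the tightest (largest valid bound).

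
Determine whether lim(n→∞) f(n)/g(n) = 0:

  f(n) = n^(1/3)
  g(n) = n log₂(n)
True

f(n) = n^(1/3) is O(n^(1/3)), and g(n) = n log₂(n) is O(n log n).
Since O(n^(1/3)) grows strictly slower than O(n log n), f(n) = o(g(n)) is true.
This means lim(n→∞) f(n)/g(n) = 0.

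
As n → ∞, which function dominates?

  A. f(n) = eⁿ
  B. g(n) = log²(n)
A

f(n) = eⁿ is O(eⁿ), while g(n) = log²(n) is O(log² n).
Since O(eⁿ) grows faster than O(log² n), f(n) dominates.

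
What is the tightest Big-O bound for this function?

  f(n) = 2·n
O(n)

The dominant term in 2·n is 2·n, which is Θ(n).
Constants are absorbed, so the tightest bound is O(n).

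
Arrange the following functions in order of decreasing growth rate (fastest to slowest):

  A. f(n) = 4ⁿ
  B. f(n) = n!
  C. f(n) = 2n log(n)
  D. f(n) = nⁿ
D > B > A > C

Comparing growth rates:
D = nⁿ is O(nⁿ)
B = n! is O(n!)
A = 4ⁿ is O(4ⁿ)
C = 2n log(n) is O(n log n)

Therefore, the order from fastest to slowest is: D > B > A > C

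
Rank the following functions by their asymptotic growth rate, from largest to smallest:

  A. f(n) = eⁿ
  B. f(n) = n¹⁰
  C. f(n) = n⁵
A > B > C

Comparing growth rates:
A = eⁿ is O(eⁿ)
B = n¹⁰ is O(n¹⁰)
C = n⁵ is O(n⁵)

Therefore, the order from fastest to slowest is: A > B > C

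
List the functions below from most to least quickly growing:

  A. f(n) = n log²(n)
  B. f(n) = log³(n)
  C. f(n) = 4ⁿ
C > A > B

Comparing growth rates:
C = 4ⁿ is O(4ⁿ)
A = n log²(n) is O(n log² n)
B = log³(n) is O(log³ n)

Therefore, the order from fastest to slowest is: C > A > B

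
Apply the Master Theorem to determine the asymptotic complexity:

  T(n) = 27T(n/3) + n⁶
Θ(n⁶)

Master Theorem: a = 27, b = 3, f(n) = n⁶.
Compute the critical exponent d = log₃(27) = 3.
Compare f(n) = Θ(n⁶) against n^d:
  k = 6 > d = 3, so f(n) = Ω(n^(d+ε)) — Case 3.
  Regularity: a·(n/b)^6/n^6 = a/b^6 = 27/729 < 1 ✓.
  The top-level work dominates: T(n) = Θ(f(n)) = Θ(n⁶).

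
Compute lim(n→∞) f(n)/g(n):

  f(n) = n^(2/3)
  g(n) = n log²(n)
0

Since n^(2/3) (O(n^(2/3))) grows slower than n log²(n) (O(n log² n)),
the ratio f(n)/g(n) → 0 as n → ∞.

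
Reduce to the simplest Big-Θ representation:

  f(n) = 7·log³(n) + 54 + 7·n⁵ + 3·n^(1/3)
Θ(n⁵)

Order the terms by growth rate: 54 ≺ 7·log³(n) ≺ 3·n^(1/3) ≺ 7·n⁵.
The fastest-growing term 7·n⁵ dominates as n → ∞; dropping its constant factor gives Θ(n⁵).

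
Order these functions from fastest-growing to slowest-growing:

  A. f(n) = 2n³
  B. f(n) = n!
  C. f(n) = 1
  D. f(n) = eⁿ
B > D > A > C

Comparing growth rates:
B = n! is O(n!)
D = eⁿ is O(eⁿ)
A = 2n³ is O(n³)
C = 1 is O(1)

Therefore, the order from fastest to slowest is: B > D > A > C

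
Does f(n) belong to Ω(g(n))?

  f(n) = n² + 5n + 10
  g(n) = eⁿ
False

f(n) = n² + 5n + 10 is O(n²), and g(n) = eⁿ is O(eⁿ).
Since O(n²) grows slower than O(eⁿ), f(n) = Ω(g(n)) is false.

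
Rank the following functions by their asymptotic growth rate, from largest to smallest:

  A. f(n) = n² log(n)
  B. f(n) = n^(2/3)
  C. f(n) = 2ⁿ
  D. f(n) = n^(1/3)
C > A > B > D

Comparing growth rates:
C = 2ⁿ is O(2ⁿ)
A = n² log(n) is O(n² log n)
B = n^(2/3) is O(n^(2/3))
D = n^(1/3) is O(n^(1/3))

Therefore, the order from fastest to slowest is: C > A > B > D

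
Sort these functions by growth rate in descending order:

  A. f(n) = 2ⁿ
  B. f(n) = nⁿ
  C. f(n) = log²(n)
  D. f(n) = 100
B > A > C > D

Comparing growth rates:
B = nⁿ is O(nⁿ)
A = 2ⁿ is O(2ⁿ)
C = log²(n) is O(log² n)
D = 100 is O(1)

Therefore, the order from fastest to slowest is: B > A > C > D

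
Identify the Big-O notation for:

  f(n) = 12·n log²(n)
O(n log² n)

The dominant term in 12·n log²(n) is 12·n log²(n), which is Θ(n log² n).
Constants are absorbed, so the tightest bound is O(n log² n).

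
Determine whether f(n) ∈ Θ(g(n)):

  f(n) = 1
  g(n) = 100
True

f(n) = 1 and g(n) = 100 are both O(1).
Since they have the same asymptotic growth rate, f(n) = Θ(g(n)) is true.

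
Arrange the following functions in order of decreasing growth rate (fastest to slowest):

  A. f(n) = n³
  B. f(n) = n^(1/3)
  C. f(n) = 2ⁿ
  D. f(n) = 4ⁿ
D > C > A > B

Comparing growth rates:
D = 4ⁿ is O(4ⁿ)
C = 2ⁿ is O(2ⁿ)
A = n³ is O(n³)
B = n^(1/3) is O(n^(1/3))

Therefore, the order from fastest to slowest is: D > C > A > B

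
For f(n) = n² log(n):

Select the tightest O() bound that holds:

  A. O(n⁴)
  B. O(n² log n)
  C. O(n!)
B

f(n) = n² log(n) is O(n² log n).
All listed options are valid Big-O bounds (upper bounds),
but O(n² log n) is the tightest (smallest valid bound).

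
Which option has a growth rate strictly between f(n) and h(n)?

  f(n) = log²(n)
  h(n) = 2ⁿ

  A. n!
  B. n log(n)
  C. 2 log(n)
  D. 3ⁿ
B

We need g(n) with log²(n) = o(g(n)) and g(n) = o(2ⁿ), i.e. O(log² n) ≺ g ≺ O(2ⁿ).
Check each option:
  A. n! — O(n!) does not grow strictly slower than h(n)
  B. n log(n) — O(n log n) is strictly between O(log² n) and O(2ⁿ) ✓
  C. 2 log(n) — O(log n) does not grow strictly faster than f(n)
  D. 3ⁿ — O(3ⁿ) does not grow strictly slower than h(n)

Only option B (n log(n)) lies strictly between.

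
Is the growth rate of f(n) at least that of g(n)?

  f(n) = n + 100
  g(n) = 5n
True

f(n) = n + 100 and g(n) = 5n are both O(n).
Big-Ω permits equal growth rates (f ≥ c·g for some c > 0), so f(n) = Ω(g(n)) is true.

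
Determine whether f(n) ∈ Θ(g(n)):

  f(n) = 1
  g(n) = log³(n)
False

f(n) = 1 is O(1), and g(n) = log³(n) is O(log³ n).
Since they have different growth rates, f(n) = Θ(g(n)) is false.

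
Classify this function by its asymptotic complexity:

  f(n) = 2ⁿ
O(2ⁿ)

The dominant term in 2ⁿ is 2ⁿ, which is Θ(2ⁿ).
Constants are absorbed, so the tightest bound is O(2ⁿ).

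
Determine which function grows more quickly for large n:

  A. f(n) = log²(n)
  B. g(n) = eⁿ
B

f(n) = log²(n) is O(log² n), while g(n) = eⁿ is O(eⁿ).
Since O(eⁿ) grows faster than O(log² n), g(n) dominates.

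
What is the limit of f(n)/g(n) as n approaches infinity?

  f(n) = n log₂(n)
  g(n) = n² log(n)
0

Since n log₂(n) (O(n log n)) grows slower than n² log(n) (O(n² log n)),
the ratio f(n)/g(n) → 0 as n → ∞.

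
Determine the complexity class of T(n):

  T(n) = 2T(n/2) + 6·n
Θ(n log n)

Master Theorem: a = 2, b = 2, f(n) = 6·n.
Compute the critical exponent d = log₂(2) = 1.
Compare f(n) = Θ(n) against n^d:
  k = 1 = d, so f(n) = Θ(n^d) — Case 2.
  Work is balanced across levels: T(n) = Θ(n^d log n) = Θ(n log n).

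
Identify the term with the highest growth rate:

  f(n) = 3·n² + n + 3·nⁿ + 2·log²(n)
3·nⁿ

Looking at each term:
  - 3·n² is O(n²)
  - n is O(n)
  - 3·nⁿ is O(nⁿ)
  - 2·log²(n) is O(log² n)

The term 3·nⁿ (O(nⁿ)) grows fastest and dominates all others.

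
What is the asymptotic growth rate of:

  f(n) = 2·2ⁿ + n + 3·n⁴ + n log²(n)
Θ(2ⁿ)

Order the terms by growth rate: n ≺ n log²(n) ≺ 3·n⁴ ≺ 2·2ⁿ.
The fastest-growing term 2·2ⁿ dominates as n → ∞; dropping its constant factor gives Θ(2ⁿ).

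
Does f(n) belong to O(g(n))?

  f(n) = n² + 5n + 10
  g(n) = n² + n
True

f(n) = n² + 5n + 10 and g(n) = n² + n are both O(n²).
Big-O permits equal growth rates (f ≤ c·g for some c), so f(n) = O(g(n)) is true.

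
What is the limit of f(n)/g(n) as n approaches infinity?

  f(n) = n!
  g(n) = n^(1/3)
∞

Since n! (O(n!)) grows faster than n^(1/3) (O(n^(1/3))),
the ratio f(n)/g(n) → ∞ as n → ∞.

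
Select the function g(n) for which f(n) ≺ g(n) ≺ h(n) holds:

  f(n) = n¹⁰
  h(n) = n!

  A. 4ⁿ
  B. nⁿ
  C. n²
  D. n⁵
A

We need g(n) with n¹⁰ = o(g(n)) and g(n) = o(n!), i.e. O(n¹⁰) ≺ g ≺ O(n!).
Check each option:
  A. 4ⁿ — O(4ⁿ) is strictly between O(n¹⁰) and O(n!) ✓
  B. nⁿ — O(nⁿ) does not grow strictly slower than h(n)
  C. n² — O(n²) does not grow strictly faster than f(n)
  D. n⁵ — O(n⁵) does not grow strictly faster than f(n)

Only option A (4ⁿ) lies strictly between.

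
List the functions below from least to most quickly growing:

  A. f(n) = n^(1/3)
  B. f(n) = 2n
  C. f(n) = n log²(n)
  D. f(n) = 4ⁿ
A < B < C < D

Comparing growth rates:
A = n^(1/3) is O(n^(1/3))
B = 2n is O(n)
C = n log²(n) is O(n log² n)
D = 4ⁿ is O(4ⁿ)

Therefore, the order from slowest to fastest is: A < B < C < D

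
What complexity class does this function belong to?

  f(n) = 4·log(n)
O(log n)

The dominant term in 4·log(n) is 4·log(n), which is Θ(log n).
Constants are absorbed, so the tightest bound is O(log n).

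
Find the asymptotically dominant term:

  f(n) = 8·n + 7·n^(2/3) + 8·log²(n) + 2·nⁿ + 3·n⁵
2·nⁿ

Looking at each term:
  - 8·n is O(n)
  - 7·n^(2/3) is O(n^(2/3))
  - 8·log²(n) is O(log² n)
  - 2·nⁿ is O(nⁿ)
  - 3·n⁵ is O(n⁵)

The term 2·nⁿ (O(nⁿ)) grows fastest and dominates all others.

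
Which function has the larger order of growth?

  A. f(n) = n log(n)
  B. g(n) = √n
A

f(n) = n log(n) is O(n log n), while g(n) = √n is O(√n).
Since O(n log n) grows faster than O(√n), f(n) dominates.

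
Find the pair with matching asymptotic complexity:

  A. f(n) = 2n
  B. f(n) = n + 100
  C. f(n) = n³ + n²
A and B

Examining each function:
  A. 2n is O(n)
  B. n + 100 is O(n)
  C. n³ + n² is O(n³)

Functions A and B both have the same complexity class.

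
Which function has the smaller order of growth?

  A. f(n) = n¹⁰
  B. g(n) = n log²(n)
B

f(n) = n¹⁰ is O(n¹⁰), while g(n) = n log²(n) is O(n log² n).
Since O(n log² n) grows slower than O(n¹⁰), g(n) is dominated.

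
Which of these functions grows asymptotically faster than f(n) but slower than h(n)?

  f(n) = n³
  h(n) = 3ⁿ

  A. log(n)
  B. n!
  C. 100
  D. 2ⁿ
D

We need g(n) with n³ = o(g(n)) and g(n) = o(3ⁿ), i.e. O(n³) ≺ g ≺ O(3ⁿ).
Check each option:
  A. log(n) — O(log n) does not grow strictly faster than f(n)
  B. n! — O(n!) does not grow strictly slower than h(n)
  C. 100 — O(1) does not grow strictly faster than f(n)
  D. 2ⁿ — O(2ⁿ) is strictly between O(n³) and O(3ⁿ) ✓

Only option D (2ⁿ) lies strictly between.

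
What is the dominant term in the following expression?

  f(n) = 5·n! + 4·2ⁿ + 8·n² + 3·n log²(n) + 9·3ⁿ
5·n!

Looking at each term:
  - 5·n! is O(n!)
  - 4·2ⁿ is O(2ⁿ)
  - 8·n² is O(n²)
  - 3·n log²(n) is O(n log² n)
  - 9·3ⁿ is O(3ⁿ)

The term 5·n! (O(n!)) grows fastest and dominates all others.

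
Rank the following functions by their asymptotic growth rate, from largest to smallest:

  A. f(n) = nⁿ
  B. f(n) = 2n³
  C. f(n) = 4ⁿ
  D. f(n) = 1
A > C > B > D

Comparing growth rates:
A = nⁿ is O(nⁿ)
C = 4ⁿ is O(4ⁿ)
B = 2n³ is O(n³)
D = 1 is O(1)

Therefore, the order from fastest to slowest is: A > C > B > D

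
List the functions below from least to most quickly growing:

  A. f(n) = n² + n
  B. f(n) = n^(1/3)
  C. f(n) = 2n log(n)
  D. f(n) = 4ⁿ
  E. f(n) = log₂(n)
E < B < C < A < D

Comparing growth rates:
E = log₂(n) is O(log n)
B = n^(1/3) is O(n^(1/3))
C = 2n log(n) is O(n log n)
A = n² + n is O(n²)
D = 4ⁿ is O(4ⁿ)

Therefore, the order from slowest to fastest is: E < B < C < A < D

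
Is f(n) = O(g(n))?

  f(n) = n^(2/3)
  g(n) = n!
True

f(n) = n^(2/3) is O(n^(2/3)), and g(n) = n! is O(n!).
Since O(n^(2/3)) ⊆ O(n!) (f grows no faster than g), f(n) = O(g(n)) is true.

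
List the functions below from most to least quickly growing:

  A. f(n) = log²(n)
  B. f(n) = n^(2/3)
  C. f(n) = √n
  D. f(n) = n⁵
D > B > C > A

Comparing growth rates:
D = n⁵ is O(n⁵)
B = n^(2/3) is O(n^(2/3))
C = √n is O(√n)
A = log²(n) is O(log² n)

Therefore, the order from fastest to slowest is: D > B > C > A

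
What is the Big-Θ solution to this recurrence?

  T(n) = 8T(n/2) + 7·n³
Θ(n³ log n)

Master Theorem: a = 8, b = 2, f(n) = 7·n³.
Compute the critical exponent d = log₂(8) = 3.
Compare f(n) = Θ(n³) against n^d:
  k = 3 = d, so f(n) = Θ(n^d) — Case 2.
  Work is balanced across levels: T(n) = Θ(n^d log n) = Θ(n³ log n).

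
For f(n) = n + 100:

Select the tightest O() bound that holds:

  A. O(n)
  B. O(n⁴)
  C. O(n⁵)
A

f(n) = n + 100 is O(n).
All listed options are valid Big-O bounds (upper bounds),
but O(n) is the tightest (smallest valid bound).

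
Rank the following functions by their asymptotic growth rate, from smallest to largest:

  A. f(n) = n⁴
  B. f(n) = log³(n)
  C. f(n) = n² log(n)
B < C < A

Comparing growth rates:
B = log³(n) is O(log³ n)
C = n² log(n) is O(n² log n)
A = n⁴ is O(n⁴)

Therefore, the order from slowest to fastest is: B < C < A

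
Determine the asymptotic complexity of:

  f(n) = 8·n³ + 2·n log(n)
O(n³)

The dominant term in 8·n³ + 2·n log(n) is 8·n³, which is Θ(n³).
Lower-order terms (2·n log(n)) are asymptotically negligible.
Constants are absorbed, so the tightest bound is O(n³).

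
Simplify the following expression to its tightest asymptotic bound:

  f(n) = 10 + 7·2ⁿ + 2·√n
Θ(2ⁿ)

Order the terms by growth rate: 10 ≺ 2·√n ≺ 7·2ⁿ.
The fastest-growing term 7·2ⁿ dominates as n → ∞; dropping its constant factor gives Θ(2ⁿ).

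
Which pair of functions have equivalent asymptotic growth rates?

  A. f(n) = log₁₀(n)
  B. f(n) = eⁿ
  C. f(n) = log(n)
A and C

Examining each function:
  A. log₁₀(n) is O(log n)
  B. eⁿ is O(eⁿ)
  C. log(n) is O(log n)

Functions A and C both have the same complexity class.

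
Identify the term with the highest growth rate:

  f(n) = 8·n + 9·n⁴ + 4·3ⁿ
4·3ⁿ

Looking at each term:
  - 8·n is O(n)
  - 9·n⁴ is O(n⁴)
  - 4·3ⁿ is O(3ⁿ)

The term 4·3ⁿ (O(3ⁿ)) grows fastest and dominates all others.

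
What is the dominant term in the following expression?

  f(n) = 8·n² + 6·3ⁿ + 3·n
6·3ⁿ

Looking at each term:
  - 8·n² is O(n²)
  - 6·3ⁿ is O(3ⁿ)
  - 3·n is O(n)

The term 6·3ⁿ (O(3ⁿ)) grows fastest and dominates all others.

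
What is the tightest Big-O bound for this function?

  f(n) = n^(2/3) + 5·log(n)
O(n^(2/3))

The dominant term in n^(2/3) + 5·log(n) is n^(2/3), which is Θ(n^(2/3)).
Lower-order terms (5·log(n)) are asymptotically negligible.
Constants are absorbed, so the tightest bound is O(n^(2/3)).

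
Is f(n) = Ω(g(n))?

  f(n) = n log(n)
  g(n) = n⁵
False

f(n) = n log(n) is O(n log n), and g(n) = n⁵ is O(n⁵).
Since O(n log n) grows slower than O(n⁵), f(n) = Ω(g(n)) is false.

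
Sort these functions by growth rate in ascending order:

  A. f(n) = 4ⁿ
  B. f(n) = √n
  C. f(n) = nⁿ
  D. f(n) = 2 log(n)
D < B < A < C

Comparing growth rates:
D = 2 log(n) is O(log n)
B = √n is O(√n)
A = 4ⁿ is O(4ⁿ)
C = nⁿ is O(nⁿ)

Therefore, the order from slowest to fastest is: D < B < A < C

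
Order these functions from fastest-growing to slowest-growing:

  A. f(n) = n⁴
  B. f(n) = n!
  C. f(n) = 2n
B > A > C

Comparing growth rates:
B = n! is O(n!)
A = n⁴ is O(n⁴)
C = 2n is O(n)

Therefore, the order from fastest to slowest is: B > A > C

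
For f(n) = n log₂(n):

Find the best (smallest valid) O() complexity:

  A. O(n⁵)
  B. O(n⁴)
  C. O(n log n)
C

f(n) = n log₂(n) is O(n log n).
All listed options are valid Big-O bounds (upper bounds),
but O(n log n) is the tightest (smallest valid bound).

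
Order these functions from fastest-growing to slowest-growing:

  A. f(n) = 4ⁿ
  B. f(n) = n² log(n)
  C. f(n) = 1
A > B > C

Comparing growth rates:
A = 4ⁿ is O(4ⁿ)
B = n² log(n) is O(n² log n)
C = 1 is O(1)

Therefore, the order from fastest to slowest is: A > B > C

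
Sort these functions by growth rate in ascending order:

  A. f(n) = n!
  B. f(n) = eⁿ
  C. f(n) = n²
C < B < A

Comparing growth rates:
C = n² is O(n²)
B = eⁿ is O(eⁿ)
A = n! is O(n!)

Therefore, the order from slowest to fastest is: C < B < A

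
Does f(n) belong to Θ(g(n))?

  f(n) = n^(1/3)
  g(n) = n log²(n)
False

f(n) = n^(1/3) is O(n^(1/3)), and g(n) = n log²(n) is O(n log² n).
Since they have different growth rates, f(n) = Θ(g(n)) is false.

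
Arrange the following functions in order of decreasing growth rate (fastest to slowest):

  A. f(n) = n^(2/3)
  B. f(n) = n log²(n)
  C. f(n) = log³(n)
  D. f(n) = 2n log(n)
B > D > A > C

Comparing growth rates:
B = n log²(n) is O(n log² n)
D = 2n log(n) is O(n log n)
A = n^(2/3) is O(n^(2/3))
C = log³(n) is O(log³ n)

Therefore, the order from fastest to slowest is: B > D > A > C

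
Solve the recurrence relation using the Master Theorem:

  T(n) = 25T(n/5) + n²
Θ(n² log n)

Master Theorem: a = 25, b = 5, f(n) = n².
Compute the critical exponent d = log₅(25) = 2.
Compare f(n) = Θ(n²) against n^d:
  k = 2 = d, so f(n) = Θ(n^d) — Case 2.
  Work is balanced across levels: T(n) = Θ(n^d log n) = Θ(n² log n).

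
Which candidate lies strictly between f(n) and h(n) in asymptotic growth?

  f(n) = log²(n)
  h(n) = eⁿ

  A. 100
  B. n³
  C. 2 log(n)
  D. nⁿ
B

We need g(n) with log²(n) = o(g(n)) and g(n) = o(eⁿ), i.e. O(log² n) ≺ g ≺ O(eⁿ).
Check each option:
  A. 100 — O(1) does not grow strictly faster than f(n)
  B. n³ — O(n³) is strictly between O(log² n) and O(eⁿ) ✓
  C. 2 log(n) — O(log n) does not grow strictly faster than f(n)
  D. nⁿ — O(nⁿ) does not grow strictly slower than h(n)

Only option B (n³) lies strictly between.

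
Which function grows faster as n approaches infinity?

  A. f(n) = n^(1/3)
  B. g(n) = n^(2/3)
B

f(n) = n^(1/3) is O(n^(1/3)), while g(n) = n^(2/3) is O(n^(2/3)).
Since O(n^(2/3)) grows faster than O(n^(1/3)), g(n) dominates.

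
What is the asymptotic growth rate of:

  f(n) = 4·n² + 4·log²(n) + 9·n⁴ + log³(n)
Θ(n⁴)

Order the terms by growth rate: 4·log²(n) ≺ log³(n) ≺ 4·n² ≺ 9·n⁴.
The fastest-growing term 9·n⁴ dominates as n → ∞; dropping its constant factor gives Θ(n⁴).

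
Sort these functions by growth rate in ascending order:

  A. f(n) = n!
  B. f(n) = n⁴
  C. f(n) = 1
C < B < A

Comparing growth rates:
C = 1 is O(1)
B = n⁴ is O(n⁴)
A = n! is O(n!)

Therefore, the order from slowest to fastest is: C < B < A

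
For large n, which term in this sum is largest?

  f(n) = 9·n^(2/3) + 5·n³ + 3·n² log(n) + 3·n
5·n³

Looking at each term:
  - 9·n^(2/3) is O(n^(2/3))
  - 5·n³ is O(n³)
  - 3·n² log(n) is O(n² log n)
  - 3·n is O(n)

The term 5·n³ (O(n³)) grows fastest and dominates all others.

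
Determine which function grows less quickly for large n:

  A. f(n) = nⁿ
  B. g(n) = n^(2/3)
B

f(n) = nⁿ is O(nⁿ), while g(n) = n^(2/3) is O(n^(2/3)).
Since O(n^(2/3)) grows slower than O(nⁿ), g(n) is dominated.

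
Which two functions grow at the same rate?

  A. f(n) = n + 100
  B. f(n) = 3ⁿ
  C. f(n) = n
A and C

Examining each function:
  A. n + 100 is O(n)
  B. 3ⁿ is O(3ⁿ)
  C. n is O(n)

Functions A and C both have the same complexity class.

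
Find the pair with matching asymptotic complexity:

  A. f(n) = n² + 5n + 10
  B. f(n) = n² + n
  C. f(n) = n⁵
A and B

Examining each function:
  A. n² + 5n + 10 is O(n²)
  B. n² + n is O(n²)
  C. n⁵ is O(n⁵)

Functions A and B both have the same complexity class.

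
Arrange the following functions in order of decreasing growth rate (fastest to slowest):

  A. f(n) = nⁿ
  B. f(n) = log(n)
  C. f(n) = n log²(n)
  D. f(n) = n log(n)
A > C > D > B

Comparing growth rates:
A = nⁿ is O(nⁿ)
C = n log²(n) is O(n log² n)
D = n log(n) is O(n log n)
B = log(n) is O(log n)

Therefore, the order from fastest to slowest is: A > C > D > B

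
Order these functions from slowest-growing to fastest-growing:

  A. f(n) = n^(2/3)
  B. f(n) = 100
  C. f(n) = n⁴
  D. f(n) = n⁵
B < A < C < D

Comparing growth rates:
B = 100 is O(1)
A = n^(2/3) is O(n^(2/3))
C = n⁴ is O(n⁴)
D = n⁵ is O(n⁵)

Therefore, the order from slowest to fastest is: B < A < C < D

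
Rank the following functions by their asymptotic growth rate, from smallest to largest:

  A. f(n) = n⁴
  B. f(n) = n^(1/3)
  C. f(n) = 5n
B < C < A

Comparing growth rates:
B = n^(1/3) is O(n^(1/3))
C = 5n is O(n)
A = n⁴ is O(n⁴)

Therefore, the order from slowest to fastest is: B < C < A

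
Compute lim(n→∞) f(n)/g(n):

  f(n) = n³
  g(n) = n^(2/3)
∞

Since n³ (O(n³)) grows faster than n^(2/3) (O(n^(2/3))),
the ratio f(n)/g(n) → ∞ as n → ∞.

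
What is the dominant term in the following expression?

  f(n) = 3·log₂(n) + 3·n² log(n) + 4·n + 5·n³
5·n³

Looking at each term:
  - 3·log₂(n) is O(log n)
  - 3·n² log(n) is O(n² log n)
  - 4·n is O(n)
  - 5·n³ is O(n³)

The term 5·n³ (O(n³)) grows fastest and dominates all others.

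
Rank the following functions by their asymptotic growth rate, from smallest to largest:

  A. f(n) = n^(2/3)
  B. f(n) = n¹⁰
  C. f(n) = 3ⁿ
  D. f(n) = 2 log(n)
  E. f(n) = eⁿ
D < A < B < E < C

Comparing growth rates:
D = 2 log(n) is O(log n)
A = n^(2/3) is O(n^(2/3))
B = n¹⁰ is O(n¹⁰)
E = eⁿ is O(eⁿ)
C = 3ⁿ is O(3ⁿ)

Therefore, the order from slowest to fastest is: D < A < B < E < C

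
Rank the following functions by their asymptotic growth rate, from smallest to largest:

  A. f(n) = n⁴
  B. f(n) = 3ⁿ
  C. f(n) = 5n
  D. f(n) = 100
D < C < A < B

Comparing growth rates:
D = 100 is O(1)
C = 5n is O(n)
A = n⁴ is O(n⁴)
B = 3ⁿ is O(3ⁿ)

Therefore, the order from slowest to fastest is: D < C < A < B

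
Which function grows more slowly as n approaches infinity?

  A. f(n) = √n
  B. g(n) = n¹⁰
A

f(n) = √n is O(√n), while g(n) = n¹⁰ is O(n¹⁰).
Since O(√n) grows slower than O(n¹⁰), f(n) is dominated.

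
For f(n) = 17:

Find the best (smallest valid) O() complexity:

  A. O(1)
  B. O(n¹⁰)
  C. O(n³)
A

f(n) = 17 is O(1).
All listed options are valid Big-O bounds (upper bounds),
but O(1) is the tightest (smallest valid bound).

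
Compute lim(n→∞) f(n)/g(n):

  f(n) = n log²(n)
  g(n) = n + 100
∞

Since n log²(n) (O(n log² n)) grows faster than n + 100 (O(n)),
the ratio f(n)/g(n) → ∞ as n → ∞.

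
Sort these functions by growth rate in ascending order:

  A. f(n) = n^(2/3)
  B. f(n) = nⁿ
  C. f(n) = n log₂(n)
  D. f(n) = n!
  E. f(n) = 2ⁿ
A < C < E < D < B

Comparing growth rates:
A = n^(2/3) is O(n^(2/3))
C = n log₂(n) is O(n log n)
E = 2ⁿ is O(2ⁿ)
D = n! is O(n!)
B = nⁿ is O(nⁿ)

Therefore, the order from slowest to fastest is: A < C < E < D < B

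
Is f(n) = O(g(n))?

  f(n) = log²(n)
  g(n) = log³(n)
True

f(n) = log²(n) is O(log² n), and g(n) = log³(n) is O(log³ n).
Since O(log² n) ⊆ O(log³ n) (f grows no faster than g), f(n) = O(g(n)) is true.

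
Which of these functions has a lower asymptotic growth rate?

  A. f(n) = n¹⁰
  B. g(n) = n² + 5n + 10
B

f(n) = n¹⁰ is O(n¹⁰), while g(n) = n² + 5n + 10 is O(n²).
Since O(n²) grows slower than O(n¹⁰), g(n) is dominated.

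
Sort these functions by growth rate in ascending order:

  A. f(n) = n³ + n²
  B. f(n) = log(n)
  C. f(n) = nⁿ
B < A < C

Comparing growth rates:
B = log(n) is O(log n)
A = n³ + n² is O(n³)
C = nⁿ is O(nⁿ)

Therefore, the order from slowest to fastest is: B < A < C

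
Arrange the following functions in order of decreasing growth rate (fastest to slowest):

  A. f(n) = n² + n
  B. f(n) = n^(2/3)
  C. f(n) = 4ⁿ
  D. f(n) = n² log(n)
C > D > A > B

Comparing growth rates:
C = 4ⁿ is O(4ⁿ)
D = n² log(n) is O(n² log n)
A = n² + n is O(n²)
B = n^(2/3) is O(n^(2/3))

Therefore, the order from fastest to slowest is: C > D > A > B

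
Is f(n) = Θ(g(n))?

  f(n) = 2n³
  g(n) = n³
True

f(n) = 2n³ and g(n) = n³ are both O(n³).
Since they have the same asymptotic growth rate, f(n) = Θ(g(n)) is true.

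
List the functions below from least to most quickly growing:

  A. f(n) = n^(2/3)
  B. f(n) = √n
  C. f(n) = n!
B < A < C

Comparing growth rates:
B = √n is O(√n)
A = n^(2/3) is O(n^(2/3))
C = n! is O(n!)

Therefore, the order from slowest to fastest is: B < A < C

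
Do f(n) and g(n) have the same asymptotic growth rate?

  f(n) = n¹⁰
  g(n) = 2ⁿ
False

f(n) = n¹⁰ is O(n¹⁰), and g(n) = 2ⁿ is O(2ⁿ).
Since they have different growth rates, f(n) = Θ(g(n)) is false.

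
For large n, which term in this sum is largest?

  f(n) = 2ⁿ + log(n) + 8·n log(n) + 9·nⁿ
9·nⁿ

Looking at each term:
  - 2ⁿ is O(2ⁿ)
  - log(n) is O(log n)
  - 8·n log(n) is O(n log n)
  - 9·nⁿ is O(nⁿ)

The term 9·nⁿ (O(nⁿ)) grows fastest and dominates all others.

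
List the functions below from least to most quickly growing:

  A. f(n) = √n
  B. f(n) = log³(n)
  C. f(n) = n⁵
B < A < C

Comparing growth rates:
B = log³(n) is O(log³ n)
A = √n is O(√n)
C = n⁵ is O(n⁵)

Therefore, the order from slowest to fastest is: B < A < C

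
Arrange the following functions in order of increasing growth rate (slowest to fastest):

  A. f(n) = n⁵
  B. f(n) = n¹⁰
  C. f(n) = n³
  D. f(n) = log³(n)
D < C < A < B

Comparing growth rates:
D = log³(n) is O(log³ n)
C = n³ is O(n³)
A = n⁵ is O(n⁵)
B = n¹⁰ is O(n¹⁰)

Therefore, the order from slowest to fastest is: D < C < A < B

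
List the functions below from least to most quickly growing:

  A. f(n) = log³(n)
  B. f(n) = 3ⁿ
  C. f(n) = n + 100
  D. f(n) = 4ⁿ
A < C < B < D

Comparing growth rates:
A = log³(n) is O(log³ n)
C = n + 100 is O(n)
B = 3ⁿ is O(3ⁿ)
D = 4ⁿ is O(4ⁿ)

Therefore, the order from slowest to fastest is: A < C < B < D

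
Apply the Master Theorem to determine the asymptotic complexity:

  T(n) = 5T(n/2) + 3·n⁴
Θ(n⁴)

Master Theorem: a = 5, b = 2, f(n) = 3·n⁴.
Compute the critical exponent d = log₂(5) = 2.322.
Compare f(n) = Θ(n⁴) against n^d:
  k = 4 > d = 2.322, so f(n) = Ω(n^(d+ε)) — Case 3.
  Regularity: a·(n/b)^4/n^4 = a/b^4 = 5/16 < 1 ✓.
  The top-level work dominates: T(n) = Θ(f(n)) = Θ(n⁴).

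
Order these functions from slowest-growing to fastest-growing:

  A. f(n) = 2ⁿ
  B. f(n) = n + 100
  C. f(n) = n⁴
B < C < A

Comparing growth rates:
B = n + 100 is O(n)
C = n⁴ is O(n⁴)
A = 2ⁿ is O(2ⁿ)

Therefore, the order from slowest to fastest is: B < C < A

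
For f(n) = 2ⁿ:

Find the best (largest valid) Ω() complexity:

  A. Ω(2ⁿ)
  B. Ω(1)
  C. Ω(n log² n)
A

f(n) = 2ⁿ is Ω(2ⁿ).
All listed options are valid Big-Ω bounds (lower bounds),
but Ω(2ⁿ) is the tightest (largest valid bound).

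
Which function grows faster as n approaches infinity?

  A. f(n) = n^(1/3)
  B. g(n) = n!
B

f(n) = n^(1/3) is O(n^(1/3)), while g(n) = n! is O(n!).
Since O(n!) grows faster than O(n^(1/3)), g(n) dominates.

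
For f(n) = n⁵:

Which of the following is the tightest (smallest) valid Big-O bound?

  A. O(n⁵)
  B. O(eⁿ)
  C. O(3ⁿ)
A

f(n) = n⁵ is O(n⁵).
All listed options are valid Big-O bounds (upper bounds),
but O(n⁵) is the tightest (smallest valid bound).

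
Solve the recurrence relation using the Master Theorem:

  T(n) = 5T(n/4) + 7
Θ(n^log₄(5))

Master Theorem: a = 5, b = 4, f(n) = 7.
Compute the critical exponent d = log₄(5) = 1.161.
Compare f(n) = Θ(1) against n^d:
  k = 0 < d = 1.161, so f(n) = O(n^(d-ε)) — Case 1.
  The recursion cost dominates: T(n) = Θ(n^d) = Θ(n^log₄(5)).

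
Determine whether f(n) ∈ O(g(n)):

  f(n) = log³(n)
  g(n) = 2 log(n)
False

f(n) = log³(n) is O(log³ n), and g(n) = 2 log(n) is O(log n).
Since O(log³ n) grows faster than O(log n), f(n) = O(g(n)) is false.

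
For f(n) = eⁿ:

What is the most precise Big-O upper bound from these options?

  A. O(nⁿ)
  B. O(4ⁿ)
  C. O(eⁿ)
C

f(n) = eⁿ is O(eⁿ).
All listed options are valid Big-O bounds (upper bounds),
but O(eⁿ) is the tightest (smallest valid bound).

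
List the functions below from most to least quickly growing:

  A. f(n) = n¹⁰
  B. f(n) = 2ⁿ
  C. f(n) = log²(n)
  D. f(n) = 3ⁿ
D > B > A > C

Comparing growth rates:
D = 3ⁿ is O(3ⁿ)
B = 2ⁿ is O(2ⁿ)
A = n¹⁰ is O(n¹⁰)
C = log²(n) is O(log² n)

Therefore, the order from fastest to slowest is: D > B > A > C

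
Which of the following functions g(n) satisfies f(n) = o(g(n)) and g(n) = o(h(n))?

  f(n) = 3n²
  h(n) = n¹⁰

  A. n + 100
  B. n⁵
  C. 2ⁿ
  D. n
B

We need g(n) with 3n² = o(g(n)) and g(n) = o(n¹⁰), i.e. O(n²) ≺ g ≺ O(n¹⁰).
Check each option:
  A. n + 100 — O(n) does not grow strictly faster than f(n)
  B. n⁵ — O(n⁵) is strictly between O(n²) and O(n¹⁰) ✓
  C. 2ⁿ — O(2ⁿ) does not grow strictly slower than h(n)
  D. n — O(n) does not grow strictly faster than f(n)

Only option B (n⁵) lies strictly between.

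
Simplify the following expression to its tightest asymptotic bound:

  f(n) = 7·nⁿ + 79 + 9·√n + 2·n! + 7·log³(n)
Θ(nⁿ)

Order the terms by growth rate: 79 ≺ 7·log³(n) ≺ 9·√n ≺ 2·n! ≺ 7·nⁿ.
The fastest-growing term 7·nⁿ dominates as n → ∞; dropping its constant factor gives Θ(nⁿ).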